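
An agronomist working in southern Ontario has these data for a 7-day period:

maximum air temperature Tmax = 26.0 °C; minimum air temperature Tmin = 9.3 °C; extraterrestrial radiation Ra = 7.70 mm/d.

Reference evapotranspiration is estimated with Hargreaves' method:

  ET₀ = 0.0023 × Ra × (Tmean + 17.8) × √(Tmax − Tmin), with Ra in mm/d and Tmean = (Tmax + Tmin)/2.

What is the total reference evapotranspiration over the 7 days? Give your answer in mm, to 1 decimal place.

18.0 mm

Tmean = (26.0 + 9.3)/2 = 17.65 °C
ET₀ = 0.0023 × 7.70 × (17.65 + 17.8) × √16.7 = 0.0023 × 7.70 × 35.45 × 4.0866 = 2.5656 mm/d
Over 7 days: 2.5656 × 7 = 17.959 mm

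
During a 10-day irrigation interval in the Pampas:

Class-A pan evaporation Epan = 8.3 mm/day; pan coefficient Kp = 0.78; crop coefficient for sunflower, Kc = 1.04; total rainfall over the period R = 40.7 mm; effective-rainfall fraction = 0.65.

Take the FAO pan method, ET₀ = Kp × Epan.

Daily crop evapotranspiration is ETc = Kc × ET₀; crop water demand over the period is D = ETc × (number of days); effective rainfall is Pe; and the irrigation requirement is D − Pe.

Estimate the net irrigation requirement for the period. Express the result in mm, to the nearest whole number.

41 mm

ET₀ = 0.78 × 8.3 = 6.4740 mm/d
ETc = Kc × ET₀ = 1.04 × 6.4740 = 6.7330 mm/d
Crop demand D = ETc × 10 d = 6.7330 × 10 = 67.330 mm
Pe = 0.65 × 40.7 = 26.455 mm
D − Pe = 67.330 − 26.455 = 40.875 mm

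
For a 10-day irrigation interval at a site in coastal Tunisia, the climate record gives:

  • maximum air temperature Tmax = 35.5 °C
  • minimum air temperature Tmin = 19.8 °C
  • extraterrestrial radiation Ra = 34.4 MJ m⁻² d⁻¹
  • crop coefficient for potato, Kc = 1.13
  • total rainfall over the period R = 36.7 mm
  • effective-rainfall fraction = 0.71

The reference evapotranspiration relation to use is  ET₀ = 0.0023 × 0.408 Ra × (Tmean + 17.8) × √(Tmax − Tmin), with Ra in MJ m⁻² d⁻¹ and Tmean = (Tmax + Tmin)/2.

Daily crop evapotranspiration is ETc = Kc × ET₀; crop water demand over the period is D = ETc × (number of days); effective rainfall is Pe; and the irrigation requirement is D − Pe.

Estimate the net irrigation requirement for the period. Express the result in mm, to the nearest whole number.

Tmean = (35.5 + 19.8)/2 = 27.65 °C
0.408 Ra = 0.408 × 34.4 = 14.0352 mm/d equivalent
ET₀ = 0.0023 × 14.0352 × (27.65 + 17.8) × √15.7 = 0.0023 × 14.0352 × 45.45 × 3.9623 = 5.8134 mm/d
ETc = Kc × ET₀ = 1.13 × 5.8134 = 6.5691 mm/d
Crop demand D = ETc × 10 d = 6.5691 × 10 = 65.691 mm
Pe = 0.71 × 36.7 = 26.057 mm
D − Pe = 65.691 − 26.057 = 39.634 mm

40 mm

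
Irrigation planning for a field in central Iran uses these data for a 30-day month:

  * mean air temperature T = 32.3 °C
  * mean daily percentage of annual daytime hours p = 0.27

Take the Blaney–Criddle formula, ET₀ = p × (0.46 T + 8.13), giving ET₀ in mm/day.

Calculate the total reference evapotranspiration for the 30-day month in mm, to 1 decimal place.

ET₀ = 0.27 × (0.46 × 32.3 + 8.13) = 0.27 × 22.988 = 6.2068 mm/d
Monthly total = 6.2068 × 30 = 186.204 mm

186.2 mm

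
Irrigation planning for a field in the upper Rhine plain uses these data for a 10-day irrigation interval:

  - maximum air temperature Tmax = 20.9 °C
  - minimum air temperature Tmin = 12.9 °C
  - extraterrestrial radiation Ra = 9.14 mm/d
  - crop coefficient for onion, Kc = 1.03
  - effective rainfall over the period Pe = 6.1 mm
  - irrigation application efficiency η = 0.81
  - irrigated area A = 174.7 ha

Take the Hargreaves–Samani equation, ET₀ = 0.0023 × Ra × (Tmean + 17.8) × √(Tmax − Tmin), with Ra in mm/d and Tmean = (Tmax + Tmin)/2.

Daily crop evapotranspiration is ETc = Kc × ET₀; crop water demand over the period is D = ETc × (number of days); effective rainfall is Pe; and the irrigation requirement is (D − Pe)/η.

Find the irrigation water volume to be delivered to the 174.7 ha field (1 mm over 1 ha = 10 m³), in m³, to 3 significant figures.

Tmean = (20.9 + 12.9)/2 = 16.90 °C
ET₀ = 0.0023 × 9.14 × (16.90 + 17.8) × √8.0 = 0.0023 × 9.14 × 34.70 × 2.8284 = 2.0632 mm/d
ETc = Kc × ET₀ = 1.03 × 2.0632 = 2.1251 mm/d
Crop demand D = ETc × 10 d = 2.1251 × 10 = 21.251 mm
D − Pe = 21.251 − 6.1 = 15.151 mm
Gross irrigation = 15.151 / 0.81 = 18.705 mm
Volume = 18.705 mm × 174.7 ha × 10 = 32677.6 m³

32700 m³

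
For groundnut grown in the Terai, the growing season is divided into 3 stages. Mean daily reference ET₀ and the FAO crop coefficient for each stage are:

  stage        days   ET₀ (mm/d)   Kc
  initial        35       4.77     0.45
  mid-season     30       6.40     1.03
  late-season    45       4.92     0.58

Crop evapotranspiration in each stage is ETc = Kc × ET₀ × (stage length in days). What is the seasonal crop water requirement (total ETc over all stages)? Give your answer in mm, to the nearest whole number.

401 mm

initial: 0.45 × 4.77 × 35 = 75.13 mm
mid-season: 1.03 × 6.40 × 30 = 197.76 mm
late-season: 0.58 × 4.92 × 45 = 128.41 mm
Seasonal total = 401.30 mm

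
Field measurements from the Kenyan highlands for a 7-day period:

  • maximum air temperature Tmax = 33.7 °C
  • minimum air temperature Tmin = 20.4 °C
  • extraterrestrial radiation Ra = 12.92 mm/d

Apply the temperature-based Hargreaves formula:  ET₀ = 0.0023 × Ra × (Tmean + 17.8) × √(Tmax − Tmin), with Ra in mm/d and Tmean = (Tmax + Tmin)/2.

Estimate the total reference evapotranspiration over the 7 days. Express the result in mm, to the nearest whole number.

34 mm

Tmean = (33.7 + 20.4)/2 = 27.05 °C
ET₀ = 0.0023 × 12.92 × (27.05 + 17.8) × √13.3 = 0.0023 × 12.92 × 44.85 × 3.6469 = 4.8605 mm/d
Over 7 days: 4.8605 × 7 = 34.024 mm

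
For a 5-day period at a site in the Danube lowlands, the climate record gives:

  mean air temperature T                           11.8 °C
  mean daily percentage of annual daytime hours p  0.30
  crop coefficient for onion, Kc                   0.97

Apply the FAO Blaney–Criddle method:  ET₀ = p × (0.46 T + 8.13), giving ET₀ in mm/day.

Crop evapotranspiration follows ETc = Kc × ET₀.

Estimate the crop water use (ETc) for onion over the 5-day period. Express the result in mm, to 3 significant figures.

19.7 mm

ET₀ = 0.30 × (0.46 × 11.8 + 8.13) = 0.30 × 13.558 = 4.0674 mm/d
ETc = Kc × ET₀ = 0.97 × 4.0674 = 3.9454 mm/d
Over 5 days: 3.9454 × 5 = 19.727 mm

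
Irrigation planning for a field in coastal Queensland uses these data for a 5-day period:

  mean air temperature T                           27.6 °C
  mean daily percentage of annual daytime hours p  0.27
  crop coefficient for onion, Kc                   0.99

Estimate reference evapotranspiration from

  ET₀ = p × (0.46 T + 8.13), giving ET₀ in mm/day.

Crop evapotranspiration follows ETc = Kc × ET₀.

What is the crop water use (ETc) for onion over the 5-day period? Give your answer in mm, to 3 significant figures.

ET₀ = 0.27 × (0.46 × 27.6 + 8.13) = 0.27 × 20.826 = 5.6230 mm/d
ETc = Kc × ET₀ = 0.99 × 5.6230 = 5.5668 mm/d
Over 5 days: 5.5668 × 5 = 27.834 mm

27.8 mm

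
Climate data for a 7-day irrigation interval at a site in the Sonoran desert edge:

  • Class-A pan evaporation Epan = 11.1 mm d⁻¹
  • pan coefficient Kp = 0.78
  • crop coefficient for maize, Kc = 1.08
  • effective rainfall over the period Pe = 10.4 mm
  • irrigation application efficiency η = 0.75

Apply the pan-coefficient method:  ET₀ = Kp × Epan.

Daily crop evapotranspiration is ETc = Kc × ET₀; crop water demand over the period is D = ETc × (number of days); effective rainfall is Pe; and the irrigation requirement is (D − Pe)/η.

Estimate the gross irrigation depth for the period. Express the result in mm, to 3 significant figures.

ET₀ = 0.78 × 11.1 = 8.6580 mm/d
ETc = Kc × ET₀ = 1.08 × 8.6580 = 9.3506 mm/d
Crop demand D = ETc × 7 d = 9.3506 × 7 = 65.454 mm
D − Pe = 65.454 − 10.4 = 55.054 mm
Gross irrigation = 55.054 / 0.75 = 73.405 mm

73.4 mm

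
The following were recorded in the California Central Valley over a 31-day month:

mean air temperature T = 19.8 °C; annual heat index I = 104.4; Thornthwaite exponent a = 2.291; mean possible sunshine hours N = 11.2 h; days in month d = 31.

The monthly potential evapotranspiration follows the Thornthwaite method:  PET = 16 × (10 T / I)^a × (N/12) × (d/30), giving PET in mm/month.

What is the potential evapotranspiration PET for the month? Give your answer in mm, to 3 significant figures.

66.9 mm

10T/I = 10 × 19.8 / 104.4 = 1.8966
(10T/I)^a = 1.8966^2.291 = 4.3335
Uncorrected PET = 16 × 4.3335 = 69.336 mm
Correction = (N/12)(d/30) = (11.2/12)(31/30) = 0.9644
PET = 69.336 × 0.9644 = 66.868 mm/month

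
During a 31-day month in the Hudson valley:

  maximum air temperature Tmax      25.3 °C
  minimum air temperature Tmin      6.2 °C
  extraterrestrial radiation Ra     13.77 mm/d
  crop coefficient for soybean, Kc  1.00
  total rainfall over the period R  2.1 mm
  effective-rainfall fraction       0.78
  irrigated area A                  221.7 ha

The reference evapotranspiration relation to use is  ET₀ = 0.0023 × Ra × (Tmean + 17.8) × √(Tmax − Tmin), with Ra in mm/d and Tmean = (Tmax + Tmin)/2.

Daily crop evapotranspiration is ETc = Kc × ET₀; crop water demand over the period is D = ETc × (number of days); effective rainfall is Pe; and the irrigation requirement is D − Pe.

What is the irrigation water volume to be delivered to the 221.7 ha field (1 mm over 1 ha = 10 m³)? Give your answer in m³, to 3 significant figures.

316000 m³

Tmean = (25.3 + 6.2)/2 = 15.75 °C
ET₀ = 0.0023 × 13.77 × (15.75 + 17.8) × √19.1 = 0.0023 × 13.77 × 33.55 × 4.3704 = 4.6438 mm/d
ETc = Kc × ET₀ = 1.00 × 4.6438 = 4.6438 mm/d
Crop demand D = ETc × 31 d = 4.6438 × 31 = 143.958 mm
Pe = 0.78 × 2.1 = 1.638 mm
D − Pe = 143.958 − 1.638 = 142.320 mm
Volume = 142.320 mm × 221.7 ha × 10 = 315523.4 m³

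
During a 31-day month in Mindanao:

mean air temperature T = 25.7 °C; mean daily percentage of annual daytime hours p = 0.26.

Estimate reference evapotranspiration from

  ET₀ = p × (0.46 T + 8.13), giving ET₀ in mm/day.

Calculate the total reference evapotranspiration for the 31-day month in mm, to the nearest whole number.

ET₀ = 0.26 × (0.46 × 25.7 + 8.13) = 0.26 × 19.952 = 5.1875 mm/d
Monthly total = 5.1875 × 31 = 160.813 mm

161 mm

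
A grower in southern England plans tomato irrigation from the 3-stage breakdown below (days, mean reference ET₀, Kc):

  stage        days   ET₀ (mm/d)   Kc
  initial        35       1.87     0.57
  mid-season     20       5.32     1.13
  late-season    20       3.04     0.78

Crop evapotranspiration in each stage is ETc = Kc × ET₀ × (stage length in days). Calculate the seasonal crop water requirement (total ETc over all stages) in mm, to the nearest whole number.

initial: 0.57 × 1.87 × 35 = 37.31 mm
mid-season: 1.13 × 5.32 × 20 = 120.23 mm
late-season: 0.78 × 3.04 × 20 = 47.42 mm
Seasonal total = 204.96 mm

205 mm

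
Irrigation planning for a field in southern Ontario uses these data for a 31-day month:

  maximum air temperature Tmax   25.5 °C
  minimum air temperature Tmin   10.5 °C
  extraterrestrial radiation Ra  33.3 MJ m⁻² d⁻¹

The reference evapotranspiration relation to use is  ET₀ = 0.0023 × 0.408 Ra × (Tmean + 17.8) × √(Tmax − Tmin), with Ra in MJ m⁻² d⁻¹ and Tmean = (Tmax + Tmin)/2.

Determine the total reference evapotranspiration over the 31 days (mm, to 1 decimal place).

134.3 mm

Tmean = (25.5 + 10.5)/2 = 18.00 °C
0.408 Ra = 0.408 × 33.3 = 13.5864 mm/d equivalent
ET₀ = 0.0023 × 13.5864 × (18.00 + 17.8) × √15.0 = 0.0023 × 13.5864 × 35.80 × 3.8730 = 4.3327 mm/d
Over 31 days: 4.3327 × 31 = 134.314 mm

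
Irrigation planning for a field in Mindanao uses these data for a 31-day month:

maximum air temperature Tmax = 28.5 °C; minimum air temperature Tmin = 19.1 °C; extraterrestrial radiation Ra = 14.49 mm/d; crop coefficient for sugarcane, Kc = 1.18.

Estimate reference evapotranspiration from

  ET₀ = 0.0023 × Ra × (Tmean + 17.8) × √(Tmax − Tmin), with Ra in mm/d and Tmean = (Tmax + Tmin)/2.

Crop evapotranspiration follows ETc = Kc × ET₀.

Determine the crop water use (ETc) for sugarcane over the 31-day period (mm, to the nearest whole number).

Tmean = (28.5 + 19.1)/2 = 23.80 °C
ET₀ = 0.0023 × 14.49 × (23.80 + 17.8) × √9.4 = 0.0023 × 14.49 × 41.60 × 3.0659 = 4.2506 mm/d
ETc = Kc × ET₀ = 1.18 × 4.2506 = 5.0157 mm/d
Over 31 days: 5.0157 × 31 = 155.487 mm

155 mm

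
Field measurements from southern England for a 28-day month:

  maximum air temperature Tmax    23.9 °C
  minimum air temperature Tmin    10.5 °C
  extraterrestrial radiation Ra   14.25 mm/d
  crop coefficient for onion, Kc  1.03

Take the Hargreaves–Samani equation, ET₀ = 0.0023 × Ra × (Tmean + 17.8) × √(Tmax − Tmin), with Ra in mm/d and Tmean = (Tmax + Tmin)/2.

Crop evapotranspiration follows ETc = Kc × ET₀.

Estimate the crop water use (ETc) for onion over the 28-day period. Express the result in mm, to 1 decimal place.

Tmean = (23.9 + 10.5)/2 = 17.20 °C
ET₀ = 0.0023 × 14.25 × (17.20 + 17.8) × √13.4 = 0.0023 × 14.25 × 35.00 × 3.6606 = 4.1992 mm/d
ETc = Kc × ET₀ = 1.03 × 4.1992 = 4.3252 mm/d
Over 28 days: 4.3252 × 28 = 121.106 mm

121.1 mm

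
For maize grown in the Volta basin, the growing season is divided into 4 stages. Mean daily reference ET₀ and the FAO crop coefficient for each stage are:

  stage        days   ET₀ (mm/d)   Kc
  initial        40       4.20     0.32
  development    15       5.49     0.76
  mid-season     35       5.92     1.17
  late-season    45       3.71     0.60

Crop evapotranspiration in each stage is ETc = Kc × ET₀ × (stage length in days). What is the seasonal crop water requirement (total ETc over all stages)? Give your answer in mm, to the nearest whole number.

459 mm

initial: 0.32 × 4.20 × 40 = 53.76 mm
development: 0.76 × 5.49 × 15 = 62.59 mm
mid-season: 1.17 × 5.92 × 35 = 242.42 mm
late-season: 0.60 × 3.71 × 45 = 100.17 mm
Seasonal total = 458.94 mm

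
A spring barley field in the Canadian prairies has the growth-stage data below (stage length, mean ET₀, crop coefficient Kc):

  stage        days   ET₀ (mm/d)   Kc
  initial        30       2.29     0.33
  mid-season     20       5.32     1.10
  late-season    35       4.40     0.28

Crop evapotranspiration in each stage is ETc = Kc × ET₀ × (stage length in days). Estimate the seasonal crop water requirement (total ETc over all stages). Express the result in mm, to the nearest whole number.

183 mm

initial: 0.33 × 2.29 × 30 = 22.67 mm
mid-season: 1.10 × 5.32 × 20 = 117.04 mm
late-season: 0.28 × 4.40 × 35 = 43.12 mm
Seasonal total = 182.83 mm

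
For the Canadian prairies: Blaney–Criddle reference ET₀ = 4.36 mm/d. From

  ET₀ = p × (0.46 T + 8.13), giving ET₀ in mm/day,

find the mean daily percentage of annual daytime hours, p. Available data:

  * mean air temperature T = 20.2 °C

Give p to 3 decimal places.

p = ET₀ / (0.46 T + 8.13) = 4.36 / (0.46 × 20.2 + 8.13) = 4.36 / 17.422 = 0.2503

0.250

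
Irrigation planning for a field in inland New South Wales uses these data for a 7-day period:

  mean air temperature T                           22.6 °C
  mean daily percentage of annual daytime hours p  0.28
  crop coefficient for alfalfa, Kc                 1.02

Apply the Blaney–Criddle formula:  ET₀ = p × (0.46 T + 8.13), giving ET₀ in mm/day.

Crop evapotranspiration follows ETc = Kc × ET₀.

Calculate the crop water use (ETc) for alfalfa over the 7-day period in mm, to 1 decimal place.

ET₀ = 0.28 × (0.46 × 22.6 + 8.13) = 0.28 × 18.526 = 5.1873 mm/d
ETc = Kc × ET₀ = 1.02 × 5.1873 = 5.2910 mm/d
Over 7 days: 5.2910 × 7 = 37.037 mm

37.0 mm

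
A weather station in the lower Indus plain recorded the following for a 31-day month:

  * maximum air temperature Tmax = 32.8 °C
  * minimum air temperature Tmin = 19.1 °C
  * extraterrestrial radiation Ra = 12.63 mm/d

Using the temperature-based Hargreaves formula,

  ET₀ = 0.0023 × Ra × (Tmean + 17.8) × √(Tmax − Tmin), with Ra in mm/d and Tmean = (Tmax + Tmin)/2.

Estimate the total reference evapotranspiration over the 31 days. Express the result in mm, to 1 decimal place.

145.8 mm

Tmean = (32.8 + 19.1)/2 = 25.95 °C
ET₀ = 0.0023 × 12.63 × (25.95 + 17.8) × √13.7 = 0.0023 × 12.63 × 43.75 × 3.7014 = 4.7041 mm/d
Over 31 days: 4.7041 × 31 = 145.827 mm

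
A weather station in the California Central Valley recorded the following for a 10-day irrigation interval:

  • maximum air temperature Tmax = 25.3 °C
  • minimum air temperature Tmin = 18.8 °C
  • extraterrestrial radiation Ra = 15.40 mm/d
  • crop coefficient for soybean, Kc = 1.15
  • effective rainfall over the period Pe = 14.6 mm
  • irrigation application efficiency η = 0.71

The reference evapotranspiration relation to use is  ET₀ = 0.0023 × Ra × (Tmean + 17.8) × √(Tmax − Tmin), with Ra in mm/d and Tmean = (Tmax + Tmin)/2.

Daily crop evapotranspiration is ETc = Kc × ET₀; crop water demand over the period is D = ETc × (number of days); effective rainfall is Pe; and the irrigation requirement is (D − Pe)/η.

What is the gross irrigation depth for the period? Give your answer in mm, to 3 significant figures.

37.7 mm

Tmean = (25.3 + 18.8)/2 = 22.05 °C
ET₀ = 0.0023 × 15.40 × (22.05 + 17.8) × √6.5 = 0.0023 × 15.40 × 39.85 × 2.5495 = 3.5986 mm/d
ETc = Kc × ET₀ = 1.15 × 3.5986 = 4.1384 mm/d
Crop demand D = ETc × 10 d = 4.1384 × 10 = 41.384 mm
D − Pe = 41.384 − 14.6 = 26.784 mm
Gross irrigation = 26.784 / 0.71 = 37.724 mm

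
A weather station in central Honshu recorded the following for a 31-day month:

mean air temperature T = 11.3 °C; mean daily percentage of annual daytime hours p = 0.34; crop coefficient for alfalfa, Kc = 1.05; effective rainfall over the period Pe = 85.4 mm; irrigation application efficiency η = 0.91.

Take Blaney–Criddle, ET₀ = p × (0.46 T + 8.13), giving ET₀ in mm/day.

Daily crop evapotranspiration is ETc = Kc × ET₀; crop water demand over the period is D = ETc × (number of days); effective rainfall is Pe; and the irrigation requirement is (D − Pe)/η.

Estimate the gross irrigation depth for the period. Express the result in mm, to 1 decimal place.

ET₀ = 0.34 × (0.46 × 11.3 + 8.13) = 0.34 × 13.328 = 4.5315 mm/d
ETc = Kc × ET₀ = 1.05 × 4.5315 = 4.7581 mm/d
Crop demand D = ETc × 31 d = 4.7581 × 31 = 147.501 mm
D − Pe = 147.501 − 85.4 = 62.101 mm
Gross irrigation = 62.101 / 0.91 = 68.243 mm

68.2 mm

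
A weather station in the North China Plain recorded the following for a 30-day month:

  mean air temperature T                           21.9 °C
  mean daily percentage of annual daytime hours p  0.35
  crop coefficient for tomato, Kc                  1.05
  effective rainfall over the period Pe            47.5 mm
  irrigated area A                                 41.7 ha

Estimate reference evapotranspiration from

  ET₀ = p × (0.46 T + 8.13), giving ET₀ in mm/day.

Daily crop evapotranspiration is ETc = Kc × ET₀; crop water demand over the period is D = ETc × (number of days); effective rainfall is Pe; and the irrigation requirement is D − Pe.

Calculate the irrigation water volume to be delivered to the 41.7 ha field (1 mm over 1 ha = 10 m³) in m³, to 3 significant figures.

63900 m³

ET₀ = 0.35 × (0.46 × 21.9 + 8.13) = 0.35 × 18.204 = 6.3714 mm/d
ETc = Kc × ET₀ = 1.05 × 6.3714 = 6.6900 mm/d
Crop demand D = ETc × 30 d = 6.6900 × 30 = 200.700 mm
D − Pe = 200.700 − 47.5 = 153.200 mm
Volume = 153.200 mm × 41.7 ha × 10 = 63884.4 m³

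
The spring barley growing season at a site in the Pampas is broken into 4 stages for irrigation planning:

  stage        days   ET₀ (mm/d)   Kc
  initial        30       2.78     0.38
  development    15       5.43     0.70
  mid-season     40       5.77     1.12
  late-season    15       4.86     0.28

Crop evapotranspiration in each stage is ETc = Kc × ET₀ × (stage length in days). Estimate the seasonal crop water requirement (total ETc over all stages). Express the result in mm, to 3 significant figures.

initial: 0.38 × 2.78 × 30 = 31.69 mm
development: 0.70 × 5.43 × 15 = 57.02 mm
mid-season: 1.12 × 5.77 × 40 = 258.50 mm
late-season: 0.28 × 4.86 × 15 = 20.41 mm
Seasonal total = 367.62 mm

368 mm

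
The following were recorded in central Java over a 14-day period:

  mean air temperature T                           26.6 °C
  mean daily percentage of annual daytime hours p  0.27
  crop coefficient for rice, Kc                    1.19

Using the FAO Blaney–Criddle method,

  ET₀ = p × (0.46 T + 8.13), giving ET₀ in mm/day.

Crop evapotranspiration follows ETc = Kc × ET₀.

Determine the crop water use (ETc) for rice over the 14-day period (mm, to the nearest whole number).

92 mm

ET₀ = 0.27 × (0.46 × 26.6 + 8.13) = 0.27 × 20.366 = 5.4988 mm/d
ETc = Kc × ET₀ = 1.19 × 5.4988 = 6.5436 mm/d
Over 14 days: 6.5436 × 14 = 91.610 mm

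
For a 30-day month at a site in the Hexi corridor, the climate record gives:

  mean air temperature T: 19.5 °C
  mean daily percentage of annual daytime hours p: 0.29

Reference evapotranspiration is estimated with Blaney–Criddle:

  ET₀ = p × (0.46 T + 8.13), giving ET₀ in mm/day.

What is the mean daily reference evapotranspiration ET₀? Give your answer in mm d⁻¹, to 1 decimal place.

ET₀ = 0.29 × (0.46 × 19.5 + 8.13) = 0.29 × 17.100 = 4.9590 mm/d

5.0 mm d⁻¹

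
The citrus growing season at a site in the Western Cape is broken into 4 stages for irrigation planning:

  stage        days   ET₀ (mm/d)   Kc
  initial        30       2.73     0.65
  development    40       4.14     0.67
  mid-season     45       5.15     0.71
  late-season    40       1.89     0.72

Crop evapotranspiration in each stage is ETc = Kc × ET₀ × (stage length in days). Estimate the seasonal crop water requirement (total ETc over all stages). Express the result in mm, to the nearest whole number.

initial: 0.65 × 2.73 × 30 = 53.24 mm
development: 0.67 × 4.14 × 40 = 110.95 mm
mid-season: 0.71 × 5.15 × 45 = 164.54 mm
late-season: 0.72 × 1.89 × 40 = 54.43 mm
Seasonal total = 383.16 mm

383 mm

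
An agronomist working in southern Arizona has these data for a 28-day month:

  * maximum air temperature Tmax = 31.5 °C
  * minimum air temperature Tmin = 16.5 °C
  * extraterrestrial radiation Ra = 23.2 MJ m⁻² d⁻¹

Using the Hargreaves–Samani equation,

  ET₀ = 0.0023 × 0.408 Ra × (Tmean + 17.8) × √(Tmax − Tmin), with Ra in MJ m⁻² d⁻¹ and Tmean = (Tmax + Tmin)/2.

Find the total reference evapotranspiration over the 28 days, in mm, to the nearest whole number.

99 mm

Tmean = (31.5 + 16.5)/2 = 24.00 °C
0.408 Ra = 0.408 × 23.2 = 9.4656 mm/d equivalent
ET₀ = 0.0023 × 9.4656 × (24.00 + 17.8) × √15.0 = 0.0023 × 9.4656 × 41.80 × 3.8730 = 3.5245 mm/d
Over 28 days: 3.5245 × 28 = 98.686 mm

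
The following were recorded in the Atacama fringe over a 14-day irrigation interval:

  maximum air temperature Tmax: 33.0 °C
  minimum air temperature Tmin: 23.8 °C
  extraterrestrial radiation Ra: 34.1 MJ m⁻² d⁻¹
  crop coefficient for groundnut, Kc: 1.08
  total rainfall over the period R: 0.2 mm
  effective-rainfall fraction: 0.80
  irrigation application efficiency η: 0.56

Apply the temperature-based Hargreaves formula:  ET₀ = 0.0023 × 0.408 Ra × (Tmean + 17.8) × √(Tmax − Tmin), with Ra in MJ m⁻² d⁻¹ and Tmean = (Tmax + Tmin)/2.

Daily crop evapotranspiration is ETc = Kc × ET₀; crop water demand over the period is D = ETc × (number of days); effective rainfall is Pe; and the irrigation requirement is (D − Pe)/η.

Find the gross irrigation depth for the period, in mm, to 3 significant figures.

Tmean = (33.0 + 23.8)/2 = 28.40 °C
0.408 Ra = 0.408 × 34.1 = 13.9128 mm/d equivalent
ET₀ = 0.0023 × 13.9128 × (28.40 + 17.8) × √9.2 = 0.0023 × 13.9128 × 46.20 × 3.0332 = 4.4842 mm/d
ETc = Kc × ET₀ = 1.08 × 4.4842 = 4.8429 mm/d
Crop demand D = ETc × 14 d = 4.8429 × 14 = 67.801 mm
Pe = 0.80 × 0.2 = 0.160 mm
D − Pe = 67.801 − 0.160 = 67.641 mm
Gross irrigation = 67.641 / 0.56 = 120.788 mm

121 mm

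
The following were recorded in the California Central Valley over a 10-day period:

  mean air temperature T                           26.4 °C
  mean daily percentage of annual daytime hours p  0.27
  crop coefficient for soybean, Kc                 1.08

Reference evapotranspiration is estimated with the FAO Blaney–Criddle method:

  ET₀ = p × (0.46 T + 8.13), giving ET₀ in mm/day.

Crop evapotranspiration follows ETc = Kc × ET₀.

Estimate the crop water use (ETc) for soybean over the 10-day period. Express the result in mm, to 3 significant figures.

59.1 mm

ET₀ = 0.27 × (0.46 × 26.4 + 8.13) = 0.27 × 20.274 = 5.4740 mm/d
ETc = Kc × ET₀ = 1.08 × 5.4740 = 5.9119 mm/d
Over 10 days: 5.9119 × 10 = 59.119 mm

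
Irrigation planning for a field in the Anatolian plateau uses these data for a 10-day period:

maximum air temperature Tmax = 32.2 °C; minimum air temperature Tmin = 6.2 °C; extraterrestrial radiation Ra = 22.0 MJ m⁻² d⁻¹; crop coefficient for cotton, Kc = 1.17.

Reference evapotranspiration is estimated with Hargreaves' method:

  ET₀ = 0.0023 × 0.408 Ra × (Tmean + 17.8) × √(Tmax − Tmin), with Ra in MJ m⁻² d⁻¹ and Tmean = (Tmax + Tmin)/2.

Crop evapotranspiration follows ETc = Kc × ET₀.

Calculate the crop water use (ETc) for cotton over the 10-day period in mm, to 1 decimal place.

Tmean = (32.2 + 6.2)/2 = 19.20 °C
0.408 Ra = 0.408 × 22.0 = 8.9760 mm/d equivalent
ET₀ = 0.0023 × 8.9760 × (19.20 + 17.8) × √26.0 = 0.0023 × 8.9760 × 37.00 × 5.0990 = 3.8949 mm/d
ETc = Kc × ET₀ = 1.17 × 3.8949 = 4.5570 mm/d
Over 10 days: 4.5570 × 10 = 45.570 mm

45.6 mm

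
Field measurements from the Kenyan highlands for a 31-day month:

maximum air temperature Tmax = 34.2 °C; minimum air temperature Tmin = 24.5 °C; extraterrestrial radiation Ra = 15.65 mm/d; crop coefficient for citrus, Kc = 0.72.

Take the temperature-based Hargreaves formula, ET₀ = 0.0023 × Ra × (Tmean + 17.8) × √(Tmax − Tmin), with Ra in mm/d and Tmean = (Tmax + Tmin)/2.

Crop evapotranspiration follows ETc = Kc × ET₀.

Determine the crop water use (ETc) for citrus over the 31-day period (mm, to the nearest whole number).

118 mm

Tmean = (34.2 + 24.5)/2 = 29.35 °C
ET₀ = 0.0023 × 15.65 × (29.35 + 17.8) × √9.7 = 0.0023 × 15.65 × 47.15 × 3.1145 = 5.2858 mm/d
ETc = Kc × ET₀ = 0.72 × 5.2858 = 3.8058 mm/d
Over 31 days: 3.8058 × 31 = 117.980 mm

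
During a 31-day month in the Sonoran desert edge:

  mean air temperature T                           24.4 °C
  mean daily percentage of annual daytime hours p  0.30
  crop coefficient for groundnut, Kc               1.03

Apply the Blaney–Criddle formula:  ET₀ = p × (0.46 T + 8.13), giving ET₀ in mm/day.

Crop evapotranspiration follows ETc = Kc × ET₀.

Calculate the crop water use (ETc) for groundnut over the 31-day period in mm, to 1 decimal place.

ET₀ = 0.30 × (0.46 × 24.4 + 8.13) = 0.30 × 19.354 = 5.8062 mm/d
ETc = Kc × ET₀ = 1.03 × 5.8062 = 5.9804 mm/d
Over 31 days: 5.9804 × 31 = 185.392 mm

185.4 mm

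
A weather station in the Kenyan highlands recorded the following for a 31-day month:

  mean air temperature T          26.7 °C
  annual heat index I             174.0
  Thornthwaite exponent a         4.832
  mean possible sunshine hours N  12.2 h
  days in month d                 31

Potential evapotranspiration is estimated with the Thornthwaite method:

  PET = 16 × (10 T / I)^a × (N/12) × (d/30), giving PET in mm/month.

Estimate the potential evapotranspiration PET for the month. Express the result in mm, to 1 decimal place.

133.1 mm

10T/I = 10 × 26.7 / 174.0 = 1.5345
(10T/I)^a = 1.5345^4.832 = 7.9176
Uncorrected PET = 16 × 7.9176 = 126.682 mm
Correction = (N/12)(d/30) = (12.2/12)(31/30) = 1.0506
PET = 126.682 × 1.0506 = 133.092 mm/month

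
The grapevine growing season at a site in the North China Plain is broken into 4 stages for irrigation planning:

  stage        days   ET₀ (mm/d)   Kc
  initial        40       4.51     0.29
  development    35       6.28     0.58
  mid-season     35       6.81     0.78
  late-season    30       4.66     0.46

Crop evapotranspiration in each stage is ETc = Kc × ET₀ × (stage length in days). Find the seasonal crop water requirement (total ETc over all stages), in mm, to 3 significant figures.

430 mm

initial: 0.29 × 4.51 × 40 = 52.32 mm
development: 0.58 × 6.28 × 35 = 127.48 mm
mid-season: 0.78 × 6.81 × 35 = 185.91 mm
late-season: 0.46 × 4.66 × 30 = 64.31 mm
Seasonal total = 430.02 mm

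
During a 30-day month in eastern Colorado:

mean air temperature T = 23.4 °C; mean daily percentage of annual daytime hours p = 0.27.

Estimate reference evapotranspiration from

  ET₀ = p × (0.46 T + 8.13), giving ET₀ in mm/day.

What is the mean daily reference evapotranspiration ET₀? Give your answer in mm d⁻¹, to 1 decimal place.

ET₀ = 0.27 × (0.46 × 23.4 + 8.13) = 0.27 × 18.894 = 5.1014 mm/d

5.1 mm d⁻¹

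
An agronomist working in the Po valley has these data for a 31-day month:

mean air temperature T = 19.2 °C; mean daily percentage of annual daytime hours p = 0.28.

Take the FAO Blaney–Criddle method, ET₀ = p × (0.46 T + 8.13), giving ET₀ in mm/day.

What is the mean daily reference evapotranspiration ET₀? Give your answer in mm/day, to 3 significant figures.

4.75 mm/day

ET₀ = 0.28 × (0.46 × 19.2 + 8.13) = 0.28 × 16.962 = 4.7494 mm/d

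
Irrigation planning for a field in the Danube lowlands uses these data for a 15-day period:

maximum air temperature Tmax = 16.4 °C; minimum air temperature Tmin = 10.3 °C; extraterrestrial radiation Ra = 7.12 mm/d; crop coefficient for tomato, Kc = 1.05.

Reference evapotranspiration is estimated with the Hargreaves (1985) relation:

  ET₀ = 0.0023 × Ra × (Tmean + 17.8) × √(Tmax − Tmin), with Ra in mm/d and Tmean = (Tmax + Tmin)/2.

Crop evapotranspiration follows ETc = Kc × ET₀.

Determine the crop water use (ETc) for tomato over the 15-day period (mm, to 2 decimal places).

Tmean = (16.4 + 10.3)/2 = 13.35 °C
ET₀ = 0.0023 × 7.12 × (13.35 + 17.8) × √6.1 = 0.0023 × 7.12 × 31.15 × 2.4698 = 1.2599 mm/d
ETc = Kc × ET₀ = 1.05 × 1.2599 = 1.3229 mm/d
Over 15 days: 1.3229 × 15 = 19.844 mm

19.84 mm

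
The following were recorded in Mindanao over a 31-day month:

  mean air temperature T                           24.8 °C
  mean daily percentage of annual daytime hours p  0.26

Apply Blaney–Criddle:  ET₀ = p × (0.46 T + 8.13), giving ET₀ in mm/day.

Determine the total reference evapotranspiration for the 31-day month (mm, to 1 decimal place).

157.5 mm

ET₀ = 0.26 × (0.46 × 24.8 + 8.13) = 0.26 × 19.538 = 5.0799 mm/d
Monthly total = 5.0799 × 31 = 157.477 mm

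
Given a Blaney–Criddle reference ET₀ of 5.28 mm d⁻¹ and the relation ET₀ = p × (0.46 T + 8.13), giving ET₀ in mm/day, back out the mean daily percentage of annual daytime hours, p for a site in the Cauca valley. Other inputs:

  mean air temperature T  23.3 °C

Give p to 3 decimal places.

0.280

p = ET₀ / (0.46 T + 8.13) = 5.28 / (0.46 × 23.3 + 8.13) = 5.28 / 18.848 = 0.2801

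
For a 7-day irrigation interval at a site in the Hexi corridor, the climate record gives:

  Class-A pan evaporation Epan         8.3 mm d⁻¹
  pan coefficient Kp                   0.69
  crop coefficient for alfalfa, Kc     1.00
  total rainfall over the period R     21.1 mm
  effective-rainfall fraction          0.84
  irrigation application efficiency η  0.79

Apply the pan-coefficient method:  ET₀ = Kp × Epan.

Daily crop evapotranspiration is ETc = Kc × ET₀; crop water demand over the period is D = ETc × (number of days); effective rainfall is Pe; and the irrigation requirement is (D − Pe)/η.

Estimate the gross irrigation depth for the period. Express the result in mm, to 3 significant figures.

28.3 mm

ET₀ = 0.69 × 8.3 = 5.7270 mm/d
ETc = Kc × ET₀ = 1.00 × 5.7270 = 5.7270 mm/d
Crop demand D = ETc × 7 d = 5.7270 × 7 = 40.089 mm
Pe = 0.84 × 21.1 = 17.724 mm
D − Pe = 40.089 − 17.724 = 22.365 mm
Gross irrigation = 22.365 / 0.79 = 28.310 mm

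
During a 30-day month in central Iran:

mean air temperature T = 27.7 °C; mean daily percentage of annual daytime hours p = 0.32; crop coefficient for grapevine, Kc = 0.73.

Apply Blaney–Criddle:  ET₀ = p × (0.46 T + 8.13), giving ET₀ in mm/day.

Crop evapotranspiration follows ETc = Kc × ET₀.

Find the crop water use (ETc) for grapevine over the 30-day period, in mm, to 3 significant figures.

146 mm

ET₀ = 0.32 × (0.46 × 27.7 + 8.13) = 0.32 × 20.872 = 6.6790 mm/d
ETc = Kc × ET₀ = 0.73 × 6.6790 = 4.8757 mm/d
Over 30 days: 4.8757 × 30 = 146.271 mm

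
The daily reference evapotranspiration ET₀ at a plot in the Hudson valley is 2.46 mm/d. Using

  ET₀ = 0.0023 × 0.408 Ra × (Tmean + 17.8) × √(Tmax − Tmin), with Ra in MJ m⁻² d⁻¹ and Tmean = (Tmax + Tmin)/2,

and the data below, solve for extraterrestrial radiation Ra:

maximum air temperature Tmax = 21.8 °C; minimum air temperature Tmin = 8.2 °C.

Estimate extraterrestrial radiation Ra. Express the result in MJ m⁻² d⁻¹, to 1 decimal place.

Tmean = (21.8+8.2)/2 = 15.00 °C; ΔT = 13.6
Ra = ET₀ / [0.0023 × 0.408 × (Tmean+17.8) × √ΔT]
   = 2.46 / (0.0023 × 0.408 × 32.80 × 3.6878) = 21.672 MJ m⁻² d⁻¹

21.7 MJ m⁻² d⁻¹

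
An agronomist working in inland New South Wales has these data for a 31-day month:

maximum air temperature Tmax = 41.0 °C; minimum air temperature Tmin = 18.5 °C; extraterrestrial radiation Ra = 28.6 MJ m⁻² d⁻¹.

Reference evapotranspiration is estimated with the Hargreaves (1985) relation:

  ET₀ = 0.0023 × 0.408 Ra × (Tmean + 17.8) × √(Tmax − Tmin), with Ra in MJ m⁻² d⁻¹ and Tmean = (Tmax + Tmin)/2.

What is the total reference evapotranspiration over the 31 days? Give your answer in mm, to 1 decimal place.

187.7 mm

Tmean = (41.0 + 18.5)/2 = 29.75 °C
0.408 Ra = 0.408 × 28.6 = 11.6688 mm/d equivalent
ET₀ = 0.0023 × 11.6688 × (29.75 + 17.8) × √22.5 = 0.0023 × 11.6688 × 47.55 × 4.7434 = 6.0533 mm/d
Over 31 days: 6.0533 × 31 = 187.652 mm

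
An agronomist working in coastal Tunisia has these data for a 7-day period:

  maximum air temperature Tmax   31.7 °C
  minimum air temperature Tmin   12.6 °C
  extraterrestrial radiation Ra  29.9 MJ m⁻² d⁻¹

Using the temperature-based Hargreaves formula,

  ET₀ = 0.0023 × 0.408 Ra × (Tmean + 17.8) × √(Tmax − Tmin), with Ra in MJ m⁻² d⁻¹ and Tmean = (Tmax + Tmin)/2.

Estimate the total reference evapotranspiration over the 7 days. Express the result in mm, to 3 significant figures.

34.3 mm

Tmean = (31.7 + 12.6)/2 = 22.15 °C
0.408 Ra = 0.408 × 29.9 = 12.1992 mm/d equivalent
ET₀ = 0.0023 × 12.1992 × (22.15 + 17.8) × √19.1 = 0.0023 × 12.1992 × 39.95 × 4.3704 = 4.8989 mm/d
Over 7 days: 4.8989 × 7 = 34.292 mm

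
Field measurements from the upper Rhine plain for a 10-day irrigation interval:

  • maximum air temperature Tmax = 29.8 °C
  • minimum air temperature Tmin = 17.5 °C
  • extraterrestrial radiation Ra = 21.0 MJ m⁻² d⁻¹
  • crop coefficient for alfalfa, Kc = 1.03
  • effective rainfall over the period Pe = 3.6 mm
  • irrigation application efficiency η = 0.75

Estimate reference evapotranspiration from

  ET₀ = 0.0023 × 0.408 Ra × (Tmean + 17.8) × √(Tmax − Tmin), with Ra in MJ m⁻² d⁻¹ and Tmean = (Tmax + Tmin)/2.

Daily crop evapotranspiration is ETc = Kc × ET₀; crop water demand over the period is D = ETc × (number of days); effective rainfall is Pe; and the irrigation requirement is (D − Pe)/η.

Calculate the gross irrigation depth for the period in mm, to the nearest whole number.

35 mm

Tmean = (29.8 + 17.5)/2 = 23.65 °C
0.408 Ra = 0.408 × 21.0 = 8.5680 mm/d equivalent
ET₀ = 0.0023 × 8.5680 × (23.65 + 17.8) × √12.3 = 0.0023 × 8.5680 × 41.45 × 3.5071 = 2.8647 mm/d
ETc = Kc × ET₀ = 1.03 × 2.8647 = 2.9506 mm/d
Crop demand D = ETc × 10 d = 2.9506 × 10 = 29.506 mm
D − Pe = 29.506 − 3.6 = 25.906 mm
Gross irrigation = 25.906 / 0.75 = 34.541 mm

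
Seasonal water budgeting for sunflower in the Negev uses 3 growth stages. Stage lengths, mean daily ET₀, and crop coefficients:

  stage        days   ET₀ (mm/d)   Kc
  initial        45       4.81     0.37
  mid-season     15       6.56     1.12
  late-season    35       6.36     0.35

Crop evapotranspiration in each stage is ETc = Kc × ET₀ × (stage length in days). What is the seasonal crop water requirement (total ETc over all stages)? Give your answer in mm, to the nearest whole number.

initial: 0.37 × 4.81 × 45 = 80.09 mm
mid-season: 1.12 × 6.56 × 15 = 110.21 mm
late-season: 0.35 × 6.36 × 35 = 77.91 mm
Seasonal total = 268.21 mm

268 mm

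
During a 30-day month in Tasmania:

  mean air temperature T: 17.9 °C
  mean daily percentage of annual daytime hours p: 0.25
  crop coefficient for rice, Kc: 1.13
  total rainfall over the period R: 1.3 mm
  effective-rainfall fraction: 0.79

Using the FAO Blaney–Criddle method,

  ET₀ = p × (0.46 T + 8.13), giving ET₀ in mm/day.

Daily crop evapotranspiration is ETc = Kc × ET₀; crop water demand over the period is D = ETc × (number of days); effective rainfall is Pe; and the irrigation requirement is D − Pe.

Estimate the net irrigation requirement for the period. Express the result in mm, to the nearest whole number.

ET₀ = 0.25 × (0.46 × 17.9 + 8.13) = 0.25 × 16.364 = 4.0910 mm/d
ETc = Kc × ET₀ = 1.13 × 4.0910 = 4.6228 mm/d
Crop demand D = ETc × 30 d = 4.6228 × 30 = 138.684 mm
Pe = 0.79 × 1.3 = 1.027 mm
D − Pe = 138.684 − 1.027 = 137.657 mm

138 mm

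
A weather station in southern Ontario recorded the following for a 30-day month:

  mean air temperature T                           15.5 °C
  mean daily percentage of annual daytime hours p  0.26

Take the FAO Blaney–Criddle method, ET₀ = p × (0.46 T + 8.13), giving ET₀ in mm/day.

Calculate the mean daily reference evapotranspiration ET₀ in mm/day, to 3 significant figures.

ET₀ = 0.26 × (0.46 × 15.5 + 8.13) = 0.26 × 15.260 = 3.9676 mm/d

3.97 mm/day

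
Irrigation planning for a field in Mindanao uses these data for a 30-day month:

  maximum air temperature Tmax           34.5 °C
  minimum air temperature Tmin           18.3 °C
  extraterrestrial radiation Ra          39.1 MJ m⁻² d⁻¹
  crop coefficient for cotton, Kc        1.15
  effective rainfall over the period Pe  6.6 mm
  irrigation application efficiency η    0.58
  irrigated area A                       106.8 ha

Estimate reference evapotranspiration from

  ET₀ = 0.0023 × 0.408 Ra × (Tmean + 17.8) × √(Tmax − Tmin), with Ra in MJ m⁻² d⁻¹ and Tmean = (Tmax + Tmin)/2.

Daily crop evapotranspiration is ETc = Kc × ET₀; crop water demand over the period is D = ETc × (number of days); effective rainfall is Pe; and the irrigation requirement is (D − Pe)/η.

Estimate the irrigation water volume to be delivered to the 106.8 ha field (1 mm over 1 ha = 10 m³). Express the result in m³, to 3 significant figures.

403000 m³

Tmean = (34.5 + 18.3)/2 = 26.40 °C
0.408 Ra = 0.408 × 39.1 = 15.9528 mm/d equivalent
ET₀ = 0.0023 × 15.9528 × (26.40 + 17.8) × √16.2 = 0.0023 × 15.9528 × 44.20 × 4.0249 = 6.5274 mm/d
ETc = Kc × ET₀ = 1.15 × 6.5274 = 7.5065 mm/d
Crop demand D = ETc × 30 d = 7.5065 × 30 = 225.195 mm
D − Pe = 225.195 − 6.6 = 218.595 mm
Gross irrigation = 218.595 / 0.58 = 376.888 mm
Volume = 376.888 mm × 106.8 ha × 10 = 402516.4 m³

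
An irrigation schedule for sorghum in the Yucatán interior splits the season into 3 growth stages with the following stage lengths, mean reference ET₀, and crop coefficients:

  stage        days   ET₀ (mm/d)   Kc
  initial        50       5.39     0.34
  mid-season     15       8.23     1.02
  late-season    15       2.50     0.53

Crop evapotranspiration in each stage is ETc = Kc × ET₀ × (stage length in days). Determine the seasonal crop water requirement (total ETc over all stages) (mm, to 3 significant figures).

237 mm

initial: 0.34 × 5.39 × 50 = 91.63 mm
mid-season: 1.02 × 8.23 × 15 = 125.92 mm
late-season: 0.53 × 2.50 × 15 = 19.88 mm
Seasonal total = 237.43 mm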